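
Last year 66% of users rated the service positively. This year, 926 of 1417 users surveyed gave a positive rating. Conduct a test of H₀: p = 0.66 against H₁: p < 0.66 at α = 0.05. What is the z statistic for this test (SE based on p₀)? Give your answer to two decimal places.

z = -0.52

p̂ = 926/1417 ≈ 0.6535.
Standard error under H₀: √(0.66×0.34/1417) = 0.0126.
z = (0.6535 − 0.66)/0.0126 = -0.0065/0.0126 = -0.52.
p-value = P(Z < -0.517) ≈ 0.3026. With α = 0.05, fail to reject H₀.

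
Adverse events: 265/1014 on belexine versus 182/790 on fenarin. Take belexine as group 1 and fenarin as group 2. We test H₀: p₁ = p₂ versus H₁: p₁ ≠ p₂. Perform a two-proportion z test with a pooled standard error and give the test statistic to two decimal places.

z = 1.51

p̂₁ = 265/1014 ≈ 0.2613, p̂₂ = 182/790 ≈ 0.2304.
Pooled p̂ = (265+182)/(1014+790) = 447/1804 = 0.2478.
SE = √(0.186386 × 0.00225202) = 0.0205.
z = (0.2613 − 0.2304)/0.0205 = 0.0309/0.0205 = 1.51.
p-value = 2·P(Z > 1.511) ≈ 0.1307.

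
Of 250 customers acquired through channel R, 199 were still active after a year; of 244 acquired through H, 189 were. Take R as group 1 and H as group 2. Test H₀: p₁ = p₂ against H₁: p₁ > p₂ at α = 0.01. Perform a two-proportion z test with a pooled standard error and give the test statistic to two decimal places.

p̂₁ = 199/250 ≈ 0.7960, p̂₂ = 189/244 ≈ 0.7746.
Pooled p̂ = (199+189)/(250+244) = 388/494 = 0.7854.
SE = √(p̂(1−p̂)(1/n₁+1/n₂)) = √(0.7854·0.2146·0.00809836) = √(0.00136484) = 0.0369.
z = (0.7960 − 0.7746)/0.0369 = 0.0214/0.0369 = 0.58.
p-value = P(Z > 0.580) ≈ 0.2811. With α = 0.01, fail to reject H₀.

z = 0.58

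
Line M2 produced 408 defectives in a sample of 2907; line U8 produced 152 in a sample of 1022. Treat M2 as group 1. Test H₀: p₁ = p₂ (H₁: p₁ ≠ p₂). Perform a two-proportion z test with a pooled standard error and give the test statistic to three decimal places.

p̂₁ = 408/2907 = 0.14035, p̂₂ = 152/1022 = 0.14873.
Pooled p̂ = (408+152)/(2907+1022) = 560/3929 = 0.14253.
SE = √(0.122215 × 0.00132247) = 0.01271.
z = (0.14035 − 0.14873)/0.01271 = -0.00838/0.01271 = -0.659.

z = -0.659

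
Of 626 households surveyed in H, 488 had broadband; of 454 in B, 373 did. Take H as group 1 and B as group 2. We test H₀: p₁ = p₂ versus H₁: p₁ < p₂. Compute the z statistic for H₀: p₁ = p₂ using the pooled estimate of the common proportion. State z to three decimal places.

p̂₁ = 488/626 ≈ 0.77955, p̂₂ = 373/454 ≈ 0.82159.
Pooled p̂ = (488+373)/(626+454) = 861/1080 = 0.79722.
SE = √(0.161659 × 0.00380009) = 0.02479.
z = (0.77955 − 0.82159)/0.02479 = -0.04204/0.02479 = -1.696.
p-value = P(Z < -1.696) ≈ 0.0450.

z = -1.696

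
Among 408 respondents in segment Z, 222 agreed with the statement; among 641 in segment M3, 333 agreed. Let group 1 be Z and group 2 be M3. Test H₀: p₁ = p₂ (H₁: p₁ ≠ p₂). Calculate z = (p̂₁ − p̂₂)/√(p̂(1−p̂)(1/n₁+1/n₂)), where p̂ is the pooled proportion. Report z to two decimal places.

z = 0.78

p̂₁ = 222/408 ≈ 0.5441, p̂₂ = 333/641 ≈ 0.5195.
Pooled p̂ = (222+333)/(408+641) = 555/1049 = 0.5291.
SE = √(p̂(1−p̂)(1/n₁+1/n₂)) = √(0.5291·0.4709·0.00401104) = √(0.00099937) = 0.0316.
z = (0.5441 − 0.5195)/0.0316 = 0.0246/0.0316 = 0.78.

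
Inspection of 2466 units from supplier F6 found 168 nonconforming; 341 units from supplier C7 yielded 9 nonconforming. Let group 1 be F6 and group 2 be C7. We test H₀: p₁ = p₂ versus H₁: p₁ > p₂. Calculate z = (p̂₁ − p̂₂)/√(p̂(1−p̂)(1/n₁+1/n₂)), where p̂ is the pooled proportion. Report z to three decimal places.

z = 2.972

p̂₁ = 168/2466 ≈ 0.068127, p̂₂ = 9/341 ≈ 0.026393.
Pooled p̂ = (168+9)/(2466+341) = 177/2807 = 0.063057.
SE = √(p̂(1−p̂)(1/n₁+1/n₂)) = √(0.063057·0.936943·0.00333807) = √(0.000197215) = 0.014043.
z = (0.068127 − 0.026393)/0.014043 = 0.041734/0.014043 = 2.972.
p-value = P(Z > 2.972) ≈ 0.0015.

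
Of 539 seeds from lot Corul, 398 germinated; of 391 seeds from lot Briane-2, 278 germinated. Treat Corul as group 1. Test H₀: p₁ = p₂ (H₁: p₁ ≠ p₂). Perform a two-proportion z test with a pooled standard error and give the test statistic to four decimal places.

p̂₁ = 398/539 ≈ 0.738404, p̂₂ = 278/391 ≈ 0.710997.
Pooled p̂ = (398+278)/(539+391) = 676/930 = 0.726882.
SE = √(p̂(1−p̂)(1/n₁+1/n₂)) = √(0.726882·0.273118·0.00441283) = √(0.000876056) = 0.029598.
z = (0.738404 − 0.710997)/0.029598 = 0.027407/0.029598 = 0.9260.
p-value = 2·P(Z > 0.926) ≈ 0.3545.

z = 0.9260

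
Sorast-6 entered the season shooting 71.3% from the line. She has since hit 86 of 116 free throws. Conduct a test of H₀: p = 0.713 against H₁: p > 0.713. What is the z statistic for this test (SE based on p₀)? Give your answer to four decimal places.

z = 0.6757

p̂ = 86/116 ≈ 0.741379.
Standard error under H₀: √(0.713×0.287/116) = 0.042001.
z = (0.741379 − 0.713)/0.042001 = 0.028379/0.042001 = 0.6757.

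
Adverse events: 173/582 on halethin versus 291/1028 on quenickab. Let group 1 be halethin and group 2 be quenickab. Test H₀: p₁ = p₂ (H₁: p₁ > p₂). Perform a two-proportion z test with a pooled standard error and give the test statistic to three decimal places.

p̂₁ = 173/582 ≈ 0.29725, p̂₂ = 291/1028 ≈ 0.28307.
Pooled p̂ = (173+291)/(582+1028) = 464/1610 = 0.28820.
SE = √(p̂(1−p̂)(1/n₁+1/n₂)) = √(0.28820·0.71180·0.00269098) = √(0.000552027) = 0.02350.
z = (0.29725 − 0.28307)/0.02350 = 0.01418/0.02350 = 0.603.

z = 0.603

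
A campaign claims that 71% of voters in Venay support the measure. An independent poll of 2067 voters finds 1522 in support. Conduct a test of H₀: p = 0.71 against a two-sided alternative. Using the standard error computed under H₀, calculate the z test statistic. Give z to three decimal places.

p̂ = 1522/2067 = 0.73633.
Standard error under H₀: √(0.71×0.29/2067) = 0.00998.
z = (0.73633 − 0.71)/0.00998 = 0.02633/0.00998 = 2.638.

z = 2.638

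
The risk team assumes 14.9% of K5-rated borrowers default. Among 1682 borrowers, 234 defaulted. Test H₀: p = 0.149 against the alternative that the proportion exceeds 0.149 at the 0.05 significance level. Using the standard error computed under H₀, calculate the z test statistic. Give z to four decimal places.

p̂ = 234/1682 ≈ 0.139120.
Under H₀, SE = √(0.149·0.851/1682) = √(7.53859e-05) = 0.008683.
z = (0.139120 − 0.149)/0.008683 = -0.009880/0.008683 = -1.1379.
p-value = P(Z > -1.138) ≈ 0.8724. With α = 0.05, fail to reject H₀.

z = -1.1379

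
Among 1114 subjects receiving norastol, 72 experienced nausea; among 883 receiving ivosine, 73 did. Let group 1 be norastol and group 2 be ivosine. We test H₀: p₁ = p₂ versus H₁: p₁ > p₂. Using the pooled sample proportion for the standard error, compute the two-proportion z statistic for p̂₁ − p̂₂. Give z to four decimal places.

p̂₁ = 72/1114 = 0.064632, p̂₂ = 73/883 = 0.082673.
Pooled p̂ = (72+73)/(1114+883) = 145/1997 = 0.072609.
SE = √(0.0673369 × 0.00203017) = 0.011692.
z = (0.064632 − 0.082673)/0.011692 = -0.018041/0.011692 = -1.5430.

z = -1.5430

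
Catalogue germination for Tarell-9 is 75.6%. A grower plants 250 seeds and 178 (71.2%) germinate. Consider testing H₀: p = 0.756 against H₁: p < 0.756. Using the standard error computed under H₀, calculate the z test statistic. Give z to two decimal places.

z = -1.62

p̂ = 178/250 = 0.7120.
SE = √(p₀(1−p₀)/n) = √(0.18446/250) = 0.0272.
z = (0.7120 − 0.756)/0.0272 = -0.0440/0.0272 = -1.62.
p-value = P(Z < -1.620) ≈ 0.0526.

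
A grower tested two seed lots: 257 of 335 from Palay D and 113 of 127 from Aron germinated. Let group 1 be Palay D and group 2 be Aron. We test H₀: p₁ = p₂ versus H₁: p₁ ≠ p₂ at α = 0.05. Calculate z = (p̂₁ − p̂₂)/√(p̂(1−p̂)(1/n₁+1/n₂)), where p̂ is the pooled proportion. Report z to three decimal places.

z = -2.946

p̂₁ = 257/335 = 0.76716, p̂₂ = 113/127 = 0.88976.
Pooled p̂ = (257+113)/(335+127) = 370/462 = 0.80087.
SE = √(p̂(1−p̂)(1/n₁+1/n₂)) = √(0.80087·0.19913·0.0108591) = √(0.00173181) = 0.04161.
z = (0.76716 − 0.88976)/0.04161 = -0.12260/0.04161 = -2.946.
Two-sided p-value ≈ 2·Φ(−2.946) = 0.0032; since p < α = 0.05, reject H₀.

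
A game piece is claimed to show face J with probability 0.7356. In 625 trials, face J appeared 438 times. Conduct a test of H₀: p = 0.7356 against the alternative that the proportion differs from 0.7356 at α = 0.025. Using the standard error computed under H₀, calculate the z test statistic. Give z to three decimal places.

p̂ = 438/625 ≈ 0.70080.
SE = √(p₀(1−p₀)/n) = √(0.19449/625) = 0.01764.
z = (0.70080 − 0.7356)/0.01764 = -0.03480/0.01764 = -1.973.
Two-sided p-value ≈ 2·Φ(−1.973) = 0.0485. With α = 0.025, fail to reject H₀.

z = -1.973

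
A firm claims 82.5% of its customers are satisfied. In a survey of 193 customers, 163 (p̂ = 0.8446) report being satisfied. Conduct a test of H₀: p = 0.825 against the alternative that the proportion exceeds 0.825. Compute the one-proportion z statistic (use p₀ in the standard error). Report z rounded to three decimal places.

p̂ = 163/193 ≈ 0.84456.
Under H₀, SE = √(0.825·0.175/193) = √(0.000748057) = 0.02735.
z = (0.84456 − 0.825)/0.02735 = 0.01956/0.02735 = 0.715.
p-value = P(Z > 0.715) ≈ 0.2373.

z = 0.715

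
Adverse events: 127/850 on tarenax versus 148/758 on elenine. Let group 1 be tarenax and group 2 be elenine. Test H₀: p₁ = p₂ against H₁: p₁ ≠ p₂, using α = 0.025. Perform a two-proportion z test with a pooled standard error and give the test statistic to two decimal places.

p̂₁ = 127/850 = 0.1494, p̂₂ = 148/758 = 0.1953.
Pooled p̂ = (127+148)/(850+758) = 275/1608 = 0.1710.
SE = √(p̂(1−p̂)(1/n₁+1/n₂)) = √(0.1710·0.8290·0.00249573) = √(0.000353825) = 0.0188.
z = (0.1494 − 0.1953)/0.0188 = -0.0459/0.0188 = -2.44.
p-value = 2·P(Z > 2.437) ≈ 0.0148; since p < α = 0.025, reject H₀.

z = -2.44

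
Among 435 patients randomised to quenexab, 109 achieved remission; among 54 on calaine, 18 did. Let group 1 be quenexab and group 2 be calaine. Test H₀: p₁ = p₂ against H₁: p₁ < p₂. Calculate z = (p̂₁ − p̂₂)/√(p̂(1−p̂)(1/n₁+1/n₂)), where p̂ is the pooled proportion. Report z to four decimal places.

p̂₁ = 109/435 ≈ 0.250575, p̂₂ = 18/54 ≈ 0.333333.
Pooled p̂ = (109+18)/(435+54) = 127/489 = 0.259714.
SE = √(0.192262 × 0.0208174) = 0.063265.
z = (0.250575 − 0.333333)/0.063265 = -0.082758/0.063265 = -1.3081.
p-value = P(Z < -1.308) ≈ 0.0954.

z = -1.3081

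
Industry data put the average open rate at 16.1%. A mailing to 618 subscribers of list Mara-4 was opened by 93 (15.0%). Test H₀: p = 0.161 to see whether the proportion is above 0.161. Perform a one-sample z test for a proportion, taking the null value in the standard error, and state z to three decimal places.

p̂ = 93/618 = 0.15049.
Under H₀, SE = √(0.161·0.839/618) = √(0.000218574) = 0.01478.
z = (0.15049 − 0.161)/0.01478 = -0.01051/0.01478 = -0.711.
p-value = P(Z > -0.711) ≈ 0.7615.

z = -0.711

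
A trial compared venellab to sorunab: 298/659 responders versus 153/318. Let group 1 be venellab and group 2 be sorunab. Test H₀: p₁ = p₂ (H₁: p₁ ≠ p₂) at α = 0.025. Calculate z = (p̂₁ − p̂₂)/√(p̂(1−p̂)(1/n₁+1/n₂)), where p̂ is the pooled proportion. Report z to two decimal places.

p̂₁ = 298/659 = 0.4522, p̂₂ = 153/318 = 0.4811.
Pooled p̂ = (298+153)/(659+318) = 451/977 = 0.4616.
SE = √(p̂(1−p̂)(1/n₁+1/n₂)) = √(0.4616·0.5384·0.0046621) = √(0.00115866) = 0.0340.
z = (0.4522 − 0.4811)/0.0340 = -0.0289/0.0340 = -0.85.
Two-sided p-value ≈ 2·Φ(−0.850) = 0.3953. With α = 0.025, fail to reject H₀.

z = -0.85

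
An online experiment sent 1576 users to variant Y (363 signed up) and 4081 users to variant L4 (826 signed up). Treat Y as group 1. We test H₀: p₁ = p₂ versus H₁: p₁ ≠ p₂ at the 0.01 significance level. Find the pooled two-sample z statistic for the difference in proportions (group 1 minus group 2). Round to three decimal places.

z = 2.311

p̂₁ = 363/1576 = 0.230330, p̂₂ = 826/4081 = 0.202401.
Pooled p̂ = (363+826)/(1576+4081) = 1189/5657 = 0.210182.
SE = √(p̂(1−p̂)(1/n₁+1/n₂)) = √(0.210182·0.789818·0.000879556) = √(0.000146011) = 0.012084.
z = (0.230330 − 0.202401)/0.012084 = 0.027929/0.012084 = 2.311.
p-value = 2·P(Z > 2.311) ≈ 0.0208, so at α = 0.01 we fail to reject H₀.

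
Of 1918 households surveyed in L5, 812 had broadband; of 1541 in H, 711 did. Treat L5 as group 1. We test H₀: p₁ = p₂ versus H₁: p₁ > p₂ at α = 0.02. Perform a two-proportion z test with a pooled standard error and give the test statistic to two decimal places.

p̂₁ = 812/1918 ≈ 0.4234, p̂₂ = 711/1541 ≈ 0.4614.
Pooled p̂ = (812+711)/(1918+1541) = 1523/3459 = 0.4403.
SE = √(p̂(1−p̂)(1/n₁+1/n₂)) = √(0.4403·0.5597·0.00117031) = √(0.000288405) = 0.0170.
z = (0.4234 − 0.4614)/0.0170 = -0.0380/0.0170 = -2.24.
p-value = P(Z > -2.239) ≈ 0.9874. With α = 0.02, fail to reject H₀.

z = -2.24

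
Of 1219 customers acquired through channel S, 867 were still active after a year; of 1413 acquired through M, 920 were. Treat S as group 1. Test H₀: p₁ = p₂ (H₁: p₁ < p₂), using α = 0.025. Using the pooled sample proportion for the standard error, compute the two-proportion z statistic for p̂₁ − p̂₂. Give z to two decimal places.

z = 3.30

p̂₁ = 867/1219 ≈ 0.71124, p̂₂ = 920/1413 ≈ 0.65110.
Pooled p̂ = (867+920)/(1219+1413) = 1787/2632 = 0.67895.
SE = √(p̂(1−p̂)(1/n₁+1/n₂)) = √(0.67895·0.32105·0.00152806) = √(0.000333081) = 0.01825.
z = (0.71124 − 0.65110)/0.01825 = 0.06014/0.01825 = 3.30.
p-value = P(Z < 3.295) ≈ 0.9995; since p > α = 0.025, fail to reject H₀.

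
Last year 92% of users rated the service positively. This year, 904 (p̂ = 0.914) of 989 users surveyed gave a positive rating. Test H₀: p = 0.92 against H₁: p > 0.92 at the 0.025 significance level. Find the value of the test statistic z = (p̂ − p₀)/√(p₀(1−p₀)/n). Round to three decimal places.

z = -0.689

p̂ = 904/989 ≈ 0.91405.
Standard error under H₀: √(0.92×0.08/989) = 0.00863.
z = (0.91405 − 0.92)/0.00863 = -0.00595/0.00863 = -0.689.
p-value = P(Z > -0.689) ≈ 0.7546. With α = 0.025, fail to reject H₀.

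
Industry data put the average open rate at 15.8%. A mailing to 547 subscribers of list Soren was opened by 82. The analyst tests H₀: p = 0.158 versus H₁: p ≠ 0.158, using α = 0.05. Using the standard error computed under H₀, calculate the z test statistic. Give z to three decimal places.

p̂ = 82/547 ≈ 0.14991.
Standard error under H₀: √(0.158×0.842/547) = 0.01560.
z = (0.14991 − 0.158)/0.01560 = -0.00809/0.01560 = -0.519.
Two-sided p-value ≈ 2·Φ(−0.519) = 0.6039, so at α = 0.05 we fail to reject H₀.

z = -0.519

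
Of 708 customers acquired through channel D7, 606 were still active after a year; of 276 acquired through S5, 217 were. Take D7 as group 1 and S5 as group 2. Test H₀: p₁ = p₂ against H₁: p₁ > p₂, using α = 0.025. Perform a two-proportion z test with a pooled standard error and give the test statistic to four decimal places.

p̂₁ = 606/708 ≈ 0.8559322, p̂₂ = 217/276 ≈ 0.7862319.
Pooled p̂ = (606+217)/(708+276) = 823/984 = 0.8363821.
SE = √(p̂(1−p̂)(1/n₁+1/n₂)) = √(0.8363821·0.1636179·0.00503562) = √(0.00068911) = 0.0262509.
z = (0.8559322 − 0.7862319)/0.0262509 = 0.0697003/0.0262509 = 2.6552.
p-value = P(Z > 2.655) ≈ 0.0040. With α = 0.025, reject H₀.

z = 2.6552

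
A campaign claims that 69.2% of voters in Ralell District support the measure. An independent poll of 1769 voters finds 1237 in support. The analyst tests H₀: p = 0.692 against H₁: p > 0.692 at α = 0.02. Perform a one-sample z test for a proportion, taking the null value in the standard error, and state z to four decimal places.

z = 0.6619

p̂ = 1237/1769 ≈ 0.6992651.
SE = √(p₀(1−p₀)/n) = √(0.21314/1769) = 0.0109765.
z = (0.6992651 − 0.692)/0.0109765 = 0.0072651/0.0109765 = 0.6619.
p-value = P(Z > 0.662) ≈ 0.2540; since p > α = 0.02, fail to reject H₀.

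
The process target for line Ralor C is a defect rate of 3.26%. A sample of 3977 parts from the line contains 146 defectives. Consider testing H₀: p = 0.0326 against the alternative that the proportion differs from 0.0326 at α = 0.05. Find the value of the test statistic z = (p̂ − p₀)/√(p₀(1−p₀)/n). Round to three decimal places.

z = 1.460

p̂ = 146/3977 = 0.036711.
SE = √(p₀(1−p₀)/n) = √(0.031537/3977) = 0.002816.
z = (0.036711 − 0.0326)/0.002816 = 0.004111/0.002816 = 1.460.
p-value = 2·P(Z > 1.460) ≈ 0.1443. With α = 0.05, fail to reject H₀.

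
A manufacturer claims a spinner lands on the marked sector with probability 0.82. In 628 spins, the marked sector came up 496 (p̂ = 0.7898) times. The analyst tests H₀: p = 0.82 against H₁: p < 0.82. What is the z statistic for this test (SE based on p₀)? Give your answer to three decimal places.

p̂ = 496/628 ≈ 0.78981.
SE = √(p₀(1−p₀)/n) = √(0.1476/628) = 0.01533.
z = (0.78981 − 0.82)/0.01533 = -0.03019/0.01533 = -1.969.

z = -1.969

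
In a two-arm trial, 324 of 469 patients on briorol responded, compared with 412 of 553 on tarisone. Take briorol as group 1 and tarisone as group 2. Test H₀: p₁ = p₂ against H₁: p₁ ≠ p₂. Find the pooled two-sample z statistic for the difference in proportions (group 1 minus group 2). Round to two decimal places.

p̂₁ = 324/469 ≈ 0.6908, p̂₂ = 412/553 ≈ 0.7450.
Pooled p̂ = (324+412)/(469+553) = 736/1022 = 0.7202.
SE = √(p̂(1−p̂)(1/n₁+1/n₂)) = √(0.7202·0.2798·0.00394051) = √(0.000794136) = 0.0282.
z = (0.6908 − 0.7450)/0.0282 = -0.0542/0.0282 = -1.92.
p-value = 2·P(Z > 1.923) ≈ 0.0545.

z = -1.92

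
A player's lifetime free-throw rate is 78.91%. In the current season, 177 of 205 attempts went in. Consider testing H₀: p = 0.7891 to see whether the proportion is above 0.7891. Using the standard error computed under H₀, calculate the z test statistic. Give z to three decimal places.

p̂ = 177/205 = 0.86341.
SE = √(p₀(1−p₀)/n) = √(0.16642/205) = 0.02849.
z = (0.86341 − 0.7891)/0.02849 = 0.07431/0.02849 = 2.608.
p-value = P(Z > 2.608) ≈ 0.0046.

z = 2.608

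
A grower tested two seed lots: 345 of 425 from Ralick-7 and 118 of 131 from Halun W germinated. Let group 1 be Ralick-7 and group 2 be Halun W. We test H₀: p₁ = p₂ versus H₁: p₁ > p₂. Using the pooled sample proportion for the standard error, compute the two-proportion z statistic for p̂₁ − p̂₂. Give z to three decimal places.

z = -2.386

p̂₁ = 345/425 = 0.81176, p̂₂ = 118/131 = 0.90076.
Pooled p̂ = (345+118)/(425+131) = 463/556 = 0.83273.
SE = √(0.139288 × 0.00998653) = 0.03730.
z = (0.81176 − 0.90076)/0.03730 = -0.08900/0.03730 = -2.386.
p-value = P(Z > -2.386) ≈ 0.9915.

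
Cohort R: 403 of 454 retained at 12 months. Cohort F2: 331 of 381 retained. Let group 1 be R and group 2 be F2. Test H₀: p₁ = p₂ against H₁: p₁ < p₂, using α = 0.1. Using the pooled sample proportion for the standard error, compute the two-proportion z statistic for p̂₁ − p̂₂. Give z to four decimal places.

z = 0.8342

p̂₁ = 403/454 = 0.887665, p̂₂ = 331/381 = 0.868766.
Pooled p̂ = (403+331)/(454+381) = 734/835 = 0.879042.
SE = √(0.106327 × 0.00482732) = 0.022656.
z = (0.887665 − 0.868766)/0.022656 = 0.018899/0.022656 = 0.8342.
p-value = P(Z < 0.834) ≈ 0.7979, so at α = 0.1 we fail to reject H₀.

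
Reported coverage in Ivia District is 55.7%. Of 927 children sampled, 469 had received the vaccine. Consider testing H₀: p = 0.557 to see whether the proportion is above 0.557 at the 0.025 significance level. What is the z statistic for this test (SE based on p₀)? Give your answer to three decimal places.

z = -3.130

p̂ = 469/927 = 0.505933.
Under H₀, SE = √(0.557·0.443/927) = √(0.000266182) = 0.016315.
z = (0.505933 − 0.557)/0.016315 = -0.051067/0.016315 = -3.130.
p-value = P(Z > -3.130) ≈ 0.9991, so at α = 0.025 we fail to reject H₀.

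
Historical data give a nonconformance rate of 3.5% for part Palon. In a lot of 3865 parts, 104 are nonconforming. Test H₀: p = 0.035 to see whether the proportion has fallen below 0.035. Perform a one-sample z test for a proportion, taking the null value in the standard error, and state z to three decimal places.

z = -2.737

p̂ = 104/3865 ≈ 0.026908.
Standard error under H₀: √(0.035×0.965/3865) = 0.002956.
z = (0.026908 − 0.035)/0.002956 = -0.008092/0.002956 = -2.737.
p-value = P(Z < -2.737) ≈ 0.0031.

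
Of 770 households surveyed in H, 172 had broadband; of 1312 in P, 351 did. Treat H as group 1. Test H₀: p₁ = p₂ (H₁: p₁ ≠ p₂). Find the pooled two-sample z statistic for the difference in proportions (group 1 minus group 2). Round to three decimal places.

z = -2.243

p̂₁ = 172/770 = 0.223377, p̂₂ = 351/1312 = 0.267530.
Pooled p̂ = (172+351)/(770+1312) = 523/2082 = 0.251201.
SE = √(p̂(1−p̂)(1/n₁+1/n₂)) = √(0.251201·0.748799·0.0020609) = √(0.000387652) = 0.019689.
z = (0.223377 − 0.267530)/0.019689 = -0.044153/0.019689 = -2.243.
Two-sided p-value ≈ 2·Φ(−2.243) = 0.0249.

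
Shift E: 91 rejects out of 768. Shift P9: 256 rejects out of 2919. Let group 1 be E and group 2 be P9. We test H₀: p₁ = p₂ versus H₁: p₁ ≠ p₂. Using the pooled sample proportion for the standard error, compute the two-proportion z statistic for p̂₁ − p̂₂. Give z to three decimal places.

z = 2.600

p̂₁ = 91/768 = 0.118490, p̂₂ = 256/2919 = 0.087701.
Pooled p̂ = (91+256)/(768+2919) = 347/3687 = 0.094114.
SE = √(0.0852569 × 0.00164467) = 0.011841.
z = (0.118490 − 0.087701)/0.011841 = 0.030789/0.011841 = 2.600.
p-value = 2·P(Z > 2.600) ≈ 0.0093.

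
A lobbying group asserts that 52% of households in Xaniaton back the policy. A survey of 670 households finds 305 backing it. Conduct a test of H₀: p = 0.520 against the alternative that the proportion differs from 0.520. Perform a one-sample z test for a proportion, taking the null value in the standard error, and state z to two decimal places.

p̂ = 305/670 = 0.4552.
Standard error under H₀: √(0.52×0.48/670) = 0.0193.
z = (0.4552 − 0.52)/0.0193 = -0.0648/0.0193 = -3.36.
Two-sided p-value ≈ 2·Φ(−3.356) = 0.0008.

z = -3.36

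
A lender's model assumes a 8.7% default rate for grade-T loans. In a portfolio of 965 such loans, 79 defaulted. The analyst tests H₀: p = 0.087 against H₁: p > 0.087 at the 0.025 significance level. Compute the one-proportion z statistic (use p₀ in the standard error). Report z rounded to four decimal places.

p̂ = 79/965 ≈ 0.081865.
Under H₀, SE = √(0.087·0.913/965) = √(8.23119e-05) = 0.009073.
z = (0.081865 − 0.087)/0.009073 = -0.005135/0.009073 = -0.5660.
p-value = P(Z > -0.566) ≈ 0.7143, so at α = 0.025 we fail to reject H₀.

z = -0.5660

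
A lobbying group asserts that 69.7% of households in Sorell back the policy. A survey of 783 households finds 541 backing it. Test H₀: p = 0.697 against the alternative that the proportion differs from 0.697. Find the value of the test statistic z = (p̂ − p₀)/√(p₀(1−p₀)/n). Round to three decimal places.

p̂ = 541/783 ≈ 0.690932.
SE = √(p₀(1−p₀)/n) = √(0.21119/783) = 0.016423.
z = (0.690932 − 0.697)/0.016423 = -0.006068/0.016423 = -0.369.
p-value = 2·P(Z > 0.369) ≈ 0.7118.

z = -0.369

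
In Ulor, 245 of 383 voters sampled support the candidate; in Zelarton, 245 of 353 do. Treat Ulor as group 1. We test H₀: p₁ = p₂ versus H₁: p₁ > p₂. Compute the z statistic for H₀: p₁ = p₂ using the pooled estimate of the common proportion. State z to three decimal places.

z = -1.562

p̂₁ = 245/383 = 0.63969, p̂₂ = 245/353 = 0.69405.
Pooled p̂ = (245+245)/(383+353) = 490/736 = 0.66576.
SE = √(p̂(1−p̂)(1/n₁+1/n₂)) = √(0.66576·0.33424·0.00544383) = √(0.00121138) = 0.03480.
z = (0.63969 − 0.69405)/0.03480 = -0.05436/0.03480 = -1.562.
p-value = P(Z > -1.562) ≈ 0.9409.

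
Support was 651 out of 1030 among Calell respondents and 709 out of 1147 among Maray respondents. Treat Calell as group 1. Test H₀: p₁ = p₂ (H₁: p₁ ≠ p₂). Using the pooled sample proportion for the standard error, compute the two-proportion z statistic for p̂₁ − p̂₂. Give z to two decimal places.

z = 0.67

p̂₁ = 651/1030 = 0.6320, p̂₂ = 709/1147 = 0.6181.
Pooled p̂ = (651+709)/(1030+1147) = 1360/2177 = 0.6247.
SE = √(p̂(1−p̂)(1/n₁+1/n₂)) = √(0.6247·0.3753·0.00184271) = √(0.000432018) = 0.0208.
z = (0.6320 − 0.6181)/0.0208 = 0.0139/0.0208 = 0.67.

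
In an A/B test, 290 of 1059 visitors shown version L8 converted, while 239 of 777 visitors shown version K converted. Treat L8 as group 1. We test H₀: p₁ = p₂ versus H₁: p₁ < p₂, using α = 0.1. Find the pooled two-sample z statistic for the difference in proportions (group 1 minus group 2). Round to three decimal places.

z = -1.578

p̂₁ = 290/1059 ≈ 0.27384, p̂₂ = 239/777 ≈ 0.30759.
Pooled p̂ = (290+239)/(1059+777) = 529/1836 = 0.28813.
SE = √(p̂(1−p̂)(1/n₁+1/n₂)) = √(0.28813·0.71187·0.00223129) = √(0.000457659) = 0.02139.
z = (0.27384 − 0.30759)/0.02139 = -0.03375/0.02139 = -1.578.
p-value = P(Z < -1.578) ≈ 0.0573, so at α = 0.1 we reject H₀.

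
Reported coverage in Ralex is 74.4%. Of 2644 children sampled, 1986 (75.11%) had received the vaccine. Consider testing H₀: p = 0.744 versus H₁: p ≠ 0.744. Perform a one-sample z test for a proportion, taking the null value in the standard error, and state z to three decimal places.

z = 0.841

p̂ = 1986/2644 ≈ 0.751135.
Standard error under H₀: √(0.744×0.256/2644) = 0.008487.
z = (0.751135 − 0.744)/0.008487 = 0.007135/0.008487 = 0.841.
Two-sided p-value ≈ 2·Φ(−0.841) = 0.4006.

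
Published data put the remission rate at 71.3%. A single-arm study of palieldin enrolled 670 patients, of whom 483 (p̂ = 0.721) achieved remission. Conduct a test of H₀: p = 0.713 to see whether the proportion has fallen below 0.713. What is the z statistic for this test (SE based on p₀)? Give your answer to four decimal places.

p̂ = 483/670 = 0.720896.
SE = √(p₀(1−p₀)/n) = √(0.20463/670) = 0.017476.
z = (0.720896 − 0.713)/0.017476 = 0.007896/0.017476 = 0.4518.

z = 0.4518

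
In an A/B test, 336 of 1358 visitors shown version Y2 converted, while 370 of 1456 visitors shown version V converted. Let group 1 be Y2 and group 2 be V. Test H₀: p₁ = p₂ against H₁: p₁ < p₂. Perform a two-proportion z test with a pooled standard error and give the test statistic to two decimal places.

p̂₁ = 336/1358 = 0.2474, p̂₂ = 370/1456 = 0.2541.
Pooled p̂ = (336+370)/(1358+1456) = 706/2814 = 0.2509.
SE = √(0.187943 × 0.00142319) = 0.0164.
z = (0.2474 − 0.2541)/0.0164 = -0.0067/0.0164 = -0.41.

z = -0.41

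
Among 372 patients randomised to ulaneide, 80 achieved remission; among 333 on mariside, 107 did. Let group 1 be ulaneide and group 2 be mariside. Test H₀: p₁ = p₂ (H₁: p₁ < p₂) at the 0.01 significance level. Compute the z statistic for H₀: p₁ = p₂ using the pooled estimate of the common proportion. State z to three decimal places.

p̂₁ = 80/372 ≈ 0.21505, p̂₂ = 107/333 ≈ 0.32132.
Pooled p̂ = (80+107)/(372+333) = 187/705 = 0.26525.
SE = √(p̂(1−p̂)(1/n₁+1/n₂)) = √(0.26525·0.73475·0.00569118) = √(0.00110916) = 0.03330.
z = (0.21505 − 0.32132)/0.03330 = -0.10627/0.03330 = -3.191.
p-value = P(Z < -3.191) ≈ 0.0007; since p < α = 0.01, reject H₀.

z = -3.191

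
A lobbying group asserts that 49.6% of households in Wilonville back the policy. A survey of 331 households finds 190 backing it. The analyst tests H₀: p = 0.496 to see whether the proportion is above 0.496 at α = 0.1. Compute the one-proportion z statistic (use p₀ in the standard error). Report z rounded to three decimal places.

p̂ = 190/331 = 0.57402.
SE = √(p₀(1−p₀)/n) = √(0.24998/331) = 0.02748.
z = (0.57402 − 0.496)/0.02748 = 0.07802/0.02748 = 2.839.
p-value = P(Z > 2.839) ≈ 0.0023, so at α = 0.1 we reject H₀.

z = 2.839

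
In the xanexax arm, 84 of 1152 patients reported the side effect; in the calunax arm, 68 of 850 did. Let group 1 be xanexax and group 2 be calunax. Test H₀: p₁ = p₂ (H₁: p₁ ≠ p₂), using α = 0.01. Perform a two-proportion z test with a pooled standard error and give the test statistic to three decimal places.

z = -0.591

p̂₁ = 84/1152 = 0.07292, p̂₂ = 68/850 = 0.08000.
Pooled p̂ = (84+68)/(1152+850) = 152/2002 = 0.07592.
SE = √(p̂(1−p̂)(1/n₁+1/n₂)) = √(0.07592·0.92408·0.00204453) = √(0.000143443) = 0.01198.
z = (0.07292 − 0.08000)/0.01198 = -0.00708/0.01198 = -0.591.
Two-sided p-value ≈ 2·Φ(−0.591) = 0.5542. With α = 0.01, fail to reject H₀.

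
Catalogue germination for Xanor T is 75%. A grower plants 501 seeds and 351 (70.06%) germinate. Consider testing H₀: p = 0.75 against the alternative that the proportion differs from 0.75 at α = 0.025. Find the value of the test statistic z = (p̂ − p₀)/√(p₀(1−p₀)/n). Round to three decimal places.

z = -2.554

p̂ = 351/501 = 0.700599.
Under H₀, SE = √(0.75·0.25/501) = √(0.000374251) = 0.019346.
z = (0.700599 − 0.75)/0.019346 = -0.049401/0.019346 = -2.554.
Two-sided p-value ≈ 2·Φ(−2.554) = 0.0107; since p < α = 0.025, reject H₀.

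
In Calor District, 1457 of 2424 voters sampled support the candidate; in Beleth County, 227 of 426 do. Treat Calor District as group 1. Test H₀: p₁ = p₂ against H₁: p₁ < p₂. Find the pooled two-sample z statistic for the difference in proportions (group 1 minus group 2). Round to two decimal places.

p̂₁ = 1457/2424 = 0.6011, p̂₂ = 227/426 = 0.5329.
Pooled p̂ = (1457+227)/(2424+426) = 1684/2850 = 0.5909.
SE = √(p̂(1−p̂)(1/n₁+1/n₂)) = √(0.5909·0.4091·0.00275996) = √(0.000667196) = 0.0258.
z = (0.6011 − 0.5329)/0.0258 = 0.0682/0.0258 = 2.64.
p-value = P(Z < 2.641) ≈ 0.9959.

z = 2.64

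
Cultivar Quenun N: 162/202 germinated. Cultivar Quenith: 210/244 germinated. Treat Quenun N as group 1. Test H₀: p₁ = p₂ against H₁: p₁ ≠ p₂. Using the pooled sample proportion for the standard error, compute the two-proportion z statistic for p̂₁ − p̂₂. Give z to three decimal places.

p̂₁ = 162/202 ≈ 0.80198, p̂₂ = 210/244 ≈ 0.86066.
Pooled p̂ = (162+210)/(202+244) = 372/446 = 0.83408.
SE = √(0.13839 × 0.00904886) = 0.03539.
z = (0.80198 − 0.86066)/0.03539 = -0.05868/0.03539 = -1.658.

z = -1.658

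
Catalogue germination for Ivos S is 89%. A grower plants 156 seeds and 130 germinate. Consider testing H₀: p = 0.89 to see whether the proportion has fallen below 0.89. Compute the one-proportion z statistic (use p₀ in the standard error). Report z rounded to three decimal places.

p̂ = 130/156 ≈ 0.83333.
Under H₀, SE = √(0.89·0.11/156) = √(0.000627564) = 0.02505.
z = (0.83333 − 0.89)/0.02505 = -0.05667/0.02505 = -2.262.

z = -2.262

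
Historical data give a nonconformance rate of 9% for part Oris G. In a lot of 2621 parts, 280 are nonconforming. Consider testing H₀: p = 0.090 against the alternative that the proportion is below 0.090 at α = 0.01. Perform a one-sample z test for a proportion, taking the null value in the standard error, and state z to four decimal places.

z = 3.0107

p̂ = 280/2621 = 0.10682945.
SE = √(p₀(1−p₀)/n) = √(0.0819/2621) = 0.00558996.
z = (0.10682945 − 0.09)/0.00558996 = 0.01682945/0.00558996 = 3.0107.
p-value = P(Z < 3.011) ≈ 0.9987; since p > α = 0.01, fail to reject H₀.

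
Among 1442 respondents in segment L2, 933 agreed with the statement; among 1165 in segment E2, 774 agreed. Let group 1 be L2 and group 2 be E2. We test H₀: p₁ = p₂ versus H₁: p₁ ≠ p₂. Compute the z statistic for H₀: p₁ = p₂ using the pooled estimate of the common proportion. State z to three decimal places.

p̂₁ = 933/1442 ≈ 0.64702, p̂₂ = 774/1165 ≈ 0.66438.
Pooled p̂ = (933+774)/(1442+1165) = 1707/2607 = 0.65478.
SE = √(0.226045 × 0.00155185) = 0.01873.
z = (0.64702 − 0.66438)/0.01873 = -0.01736/0.01873 = -0.927.
p-value = 2·P(Z > 0.927) ≈ 0.3540.

z = -0.927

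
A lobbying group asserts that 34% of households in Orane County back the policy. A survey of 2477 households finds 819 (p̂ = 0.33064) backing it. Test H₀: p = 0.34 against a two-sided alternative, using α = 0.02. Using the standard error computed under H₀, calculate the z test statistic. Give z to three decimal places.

z = -0.983

p̂ = 819/2477 ≈ 0.33064.
Standard error under H₀: √(0.34×0.66/2477) = 0.00952.
z = (0.33064 − 0.34)/0.00952 = -0.00936/0.00952 = -0.983.
p-value = 2·P(Z > 0.983) ≈ 0.3255. With α = 0.02, fail to reject H₀.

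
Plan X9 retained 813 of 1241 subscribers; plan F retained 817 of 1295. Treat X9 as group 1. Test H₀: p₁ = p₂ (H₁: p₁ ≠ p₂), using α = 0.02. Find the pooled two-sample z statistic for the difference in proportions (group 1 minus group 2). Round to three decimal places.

p̂₁ = 813/1241 ≈ 0.65512, p̂₂ = 817/1295 ≈ 0.63089.
Pooled p̂ = (813+817)/(1241+1295) = 1630/2536 = 0.64274.
SE = √(p̂(1−p̂)(1/n₁+1/n₂)) = √(0.64274·0.35726·0.001578) = √(0.000362347) = 0.01904.
z = (0.65512 − 0.63089)/0.01904 = 0.02423/0.01904 = 1.273.
Two-sided p-value ≈ 2·Φ(−1.273) = 0.2031, so at α = 0.02 we fail to reject H₀.

z = 1.273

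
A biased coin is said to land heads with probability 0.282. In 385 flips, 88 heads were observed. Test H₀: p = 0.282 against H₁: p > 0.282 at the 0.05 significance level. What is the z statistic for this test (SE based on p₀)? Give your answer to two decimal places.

z = -2.33

p̂ = 88/385 ≈ 0.2286.
SE = √(p₀(1−p₀)/n) = √(0.20248/385) = 0.0229.
z = (0.2286 − 0.282)/0.0229 = -0.0534/0.0229 = -2.33.
p-value = P(Z > -2.330) ≈ 0.9901; since p > α = 0.05, fail to reject H₀.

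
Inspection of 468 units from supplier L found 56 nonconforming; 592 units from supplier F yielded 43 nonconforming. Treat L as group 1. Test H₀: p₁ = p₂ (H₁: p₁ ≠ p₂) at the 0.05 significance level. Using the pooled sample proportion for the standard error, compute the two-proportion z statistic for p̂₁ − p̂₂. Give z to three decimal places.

z = 2.613

p̂₁ = 56/468 ≈ 0.119658, p̂₂ = 43/592 ≈ 0.072635.
Pooled p̂ = (56+43)/(468+592) = 99/1060 = 0.093396.
SE = √(p̂(1−p̂)(1/n₁+1/n₂)) = √(0.093396·0.906604·0.00382594) = √(0.000323955) = 0.017999.
z = (0.119658 − 0.072635)/0.017999 = 0.047023/0.017999 = 2.613.
p-value = 2·P(Z > 2.613) ≈ 0.0090. With α = 0.05, reject H₀.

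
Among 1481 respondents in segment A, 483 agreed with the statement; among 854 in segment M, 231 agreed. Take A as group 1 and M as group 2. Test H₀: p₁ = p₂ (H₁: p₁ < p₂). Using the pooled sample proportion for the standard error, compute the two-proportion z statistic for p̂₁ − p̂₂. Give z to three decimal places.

p̂₁ = 483/1481 = 0.3261310, p̂₂ = 231/854 = 0.2704918.
Pooled p̂ = (483+231)/(1481+854) = 714/2335 = 0.3057816.
SE = √(0.212279 × 0.00184618) = 0.0197966.
z = (0.3261310 − 0.2704918)/0.0197966 = 0.0556392/0.0197966 = 2.811.
p-value = P(Z < 2.811) ≈ 0.9975.

z = 2.811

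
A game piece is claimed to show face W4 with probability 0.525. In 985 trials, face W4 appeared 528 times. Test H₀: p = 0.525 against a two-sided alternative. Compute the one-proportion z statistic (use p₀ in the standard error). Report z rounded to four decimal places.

p̂ = 528/985 ≈ 0.536041.
Under H₀, SE = √(0.525·0.475/985) = √(0.000253173) = 0.015911.
z = (0.536041 − 0.525)/0.015911 = 0.011041/0.015911 = 0.6939.

z = 0.6939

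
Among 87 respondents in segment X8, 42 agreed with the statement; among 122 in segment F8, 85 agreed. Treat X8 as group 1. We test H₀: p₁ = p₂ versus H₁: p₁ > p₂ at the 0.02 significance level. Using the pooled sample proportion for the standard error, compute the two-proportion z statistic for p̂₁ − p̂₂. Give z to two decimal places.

p̂₁ = 42/87 = 0.4828, p̂₂ = 85/122 = 0.6967.
Pooled p̂ = (42+85)/(87+122) = 127/209 = 0.6077.
SE = √(p̂(1−p̂)(1/n₁+1/n₂)) = √(0.6077·0.3923·0.019691) = √(0.00469453) = 0.0685.
z = (0.4828 − 0.6967)/0.0685 = -0.2139/0.0685 = -3.12.
p-value = P(Z > -3.123) ≈ 0.9991. With α = 0.02, fail to reject H₀.

z = -3.12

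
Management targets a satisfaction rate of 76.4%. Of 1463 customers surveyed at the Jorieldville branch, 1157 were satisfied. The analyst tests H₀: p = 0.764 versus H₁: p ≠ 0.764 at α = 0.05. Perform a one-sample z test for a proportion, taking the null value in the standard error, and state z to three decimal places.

p̂ = 1157/1463 ≈ 0.79084.
Under H₀, SE = √(0.764·0.236/1463) = √(0.000123243) = 0.01110.
z = (0.79084 − 0.764)/0.01110 = 0.02684/0.01110 = 2.418.
p-value = 2·P(Z > 2.418) ≈ 0.0156, so at α = 0.05 we reject H₀.

z = 2.418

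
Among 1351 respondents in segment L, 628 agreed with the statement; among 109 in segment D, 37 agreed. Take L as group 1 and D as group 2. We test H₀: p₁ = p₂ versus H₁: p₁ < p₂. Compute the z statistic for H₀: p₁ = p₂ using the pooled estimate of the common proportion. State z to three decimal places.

p̂₁ = 628/1351 = 0.46484, p̂₂ = 37/109 = 0.33945.
Pooled p̂ = (628+37)/(1351+109) = 665/1460 = 0.45548.
SE = √(0.248018 × 0.0099145) = 0.04959.
z = (0.46484 − 0.33945)/0.04959 = 0.12539/0.04959 = 2.529.

z = 2.529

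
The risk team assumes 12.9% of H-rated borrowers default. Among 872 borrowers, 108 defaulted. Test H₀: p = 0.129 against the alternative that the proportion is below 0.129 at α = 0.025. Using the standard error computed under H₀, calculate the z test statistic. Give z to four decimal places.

p̂ = 108/872 ≈ 0.123853.
Standard error under H₀: √(0.129×0.871/872) = 0.011351.
z = (0.123853 − 0.129)/0.011351 = -0.005147/0.011351 = -0.4534.
p-value = P(Z < -0.453) ≈ 0.3251. With α = 0.025, fail to reject H₀.

z = -0.4534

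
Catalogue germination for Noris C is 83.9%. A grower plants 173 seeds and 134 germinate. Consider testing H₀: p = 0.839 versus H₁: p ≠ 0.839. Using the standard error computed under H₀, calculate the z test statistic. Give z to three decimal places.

z = -2.306

p̂ = 134/173 = 0.77457.
Standard error under H₀: √(0.839×0.161/173) = 0.02794.
z = (0.77457 − 0.839)/0.02794 = -0.06443/0.02794 = -2.306.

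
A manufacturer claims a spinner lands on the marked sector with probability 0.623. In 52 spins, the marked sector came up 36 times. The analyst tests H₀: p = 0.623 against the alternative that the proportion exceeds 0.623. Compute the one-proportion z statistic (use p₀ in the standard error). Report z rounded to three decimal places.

z = 1.031

p̂ = 36/52 = 0.69231.
Under H₀, SE = √(0.623·0.377/52) = √(0.00451675) = 0.06721.
z = (0.69231 − 0.623)/0.06721 = 0.06931/0.06721 = 1.031.
p-value = P(Z > 1.031) ≈ 0.1512.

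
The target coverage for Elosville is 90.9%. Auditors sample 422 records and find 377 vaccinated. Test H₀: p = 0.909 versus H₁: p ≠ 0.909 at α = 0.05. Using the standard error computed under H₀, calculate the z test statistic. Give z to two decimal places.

p̂ = 377/422 ≈ 0.89336.
SE = √(p₀(1−p₀)/n) = √(0.082719/422) = 0.01400.
z = (0.89336 − 0.909)/0.01400 = -0.01564/0.01400 = -1.12.
p-value = 2·P(Z > 1.117) ≈ 0.2641, so at α = 0.05 we fail to reject H₀.

z = -1.12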